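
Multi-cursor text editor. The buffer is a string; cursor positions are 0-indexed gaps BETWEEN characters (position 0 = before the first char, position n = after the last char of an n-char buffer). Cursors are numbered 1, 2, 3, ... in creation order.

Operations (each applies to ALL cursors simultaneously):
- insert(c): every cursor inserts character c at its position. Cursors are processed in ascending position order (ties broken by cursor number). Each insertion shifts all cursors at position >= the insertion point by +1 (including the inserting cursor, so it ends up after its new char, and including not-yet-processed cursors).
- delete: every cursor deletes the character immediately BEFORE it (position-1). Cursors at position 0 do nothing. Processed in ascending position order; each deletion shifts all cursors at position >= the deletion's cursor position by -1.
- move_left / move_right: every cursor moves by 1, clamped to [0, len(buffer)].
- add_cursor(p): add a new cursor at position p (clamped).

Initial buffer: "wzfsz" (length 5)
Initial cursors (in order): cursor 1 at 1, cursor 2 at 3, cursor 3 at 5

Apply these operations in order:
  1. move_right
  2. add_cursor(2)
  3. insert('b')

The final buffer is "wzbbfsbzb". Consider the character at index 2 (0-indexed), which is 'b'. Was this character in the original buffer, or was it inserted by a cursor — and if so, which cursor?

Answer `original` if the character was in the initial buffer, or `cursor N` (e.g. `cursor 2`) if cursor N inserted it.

Answer: cursor 1

Derivation:
After op 1 (move_right): buffer="wzfsz" (len 5), cursors c1@2 c2@4 c3@5, authorship .....
After op 2 (add_cursor(2)): buffer="wzfsz" (len 5), cursors c1@2 c4@2 c2@4 c3@5, authorship .....
After op 3 (insert('b')): buffer="wzbbfsbzb" (len 9), cursors c1@4 c4@4 c2@7 c3@9, authorship ..14..2.3
Authorship (.=original, N=cursor N): . . 1 4 . . 2 . 3
Index 2: author = 1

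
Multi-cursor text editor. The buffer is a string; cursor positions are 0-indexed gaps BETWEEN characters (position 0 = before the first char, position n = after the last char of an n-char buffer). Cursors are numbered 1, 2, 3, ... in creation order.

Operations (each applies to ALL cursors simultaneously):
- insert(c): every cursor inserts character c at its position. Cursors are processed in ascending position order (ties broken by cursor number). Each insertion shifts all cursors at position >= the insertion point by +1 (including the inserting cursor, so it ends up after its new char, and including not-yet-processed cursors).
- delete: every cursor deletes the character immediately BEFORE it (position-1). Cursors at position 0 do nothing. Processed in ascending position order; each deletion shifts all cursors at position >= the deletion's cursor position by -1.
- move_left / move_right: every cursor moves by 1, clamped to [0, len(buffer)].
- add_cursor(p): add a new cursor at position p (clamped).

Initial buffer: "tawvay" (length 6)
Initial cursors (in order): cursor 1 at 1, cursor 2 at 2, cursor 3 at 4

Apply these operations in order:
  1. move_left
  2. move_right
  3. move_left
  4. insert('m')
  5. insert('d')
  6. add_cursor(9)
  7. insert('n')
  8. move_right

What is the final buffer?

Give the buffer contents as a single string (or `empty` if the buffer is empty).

Answer: mdntmdnawmdnnvay

Derivation:
After op 1 (move_left): buffer="tawvay" (len 6), cursors c1@0 c2@1 c3@3, authorship ......
After op 2 (move_right): buffer="tawvay" (len 6), cursors c1@1 c2@2 c3@4, authorship ......
After op 3 (move_left): buffer="tawvay" (len 6), cursors c1@0 c2@1 c3@3, authorship ......
After op 4 (insert('m')): buffer="mtmawmvay" (len 9), cursors c1@1 c2@3 c3@6, authorship 1.2..3...
After op 5 (insert('d')): buffer="mdtmdawmdvay" (len 12), cursors c1@2 c2@5 c3@9, authorship 11.22..33...
After op 6 (add_cursor(9)): buffer="mdtmdawmdvay" (len 12), cursors c1@2 c2@5 c3@9 c4@9, authorship 11.22..33...
After op 7 (insert('n')): buffer="mdntmdnawmdnnvay" (len 16), cursors c1@3 c2@7 c3@13 c4@13, authorship 111.222..3334...
After op 8 (move_right): buffer="mdntmdnawmdnnvay" (len 16), cursors c1@4 c2@8 c3@14 c4@14, authorship 111.222..3334...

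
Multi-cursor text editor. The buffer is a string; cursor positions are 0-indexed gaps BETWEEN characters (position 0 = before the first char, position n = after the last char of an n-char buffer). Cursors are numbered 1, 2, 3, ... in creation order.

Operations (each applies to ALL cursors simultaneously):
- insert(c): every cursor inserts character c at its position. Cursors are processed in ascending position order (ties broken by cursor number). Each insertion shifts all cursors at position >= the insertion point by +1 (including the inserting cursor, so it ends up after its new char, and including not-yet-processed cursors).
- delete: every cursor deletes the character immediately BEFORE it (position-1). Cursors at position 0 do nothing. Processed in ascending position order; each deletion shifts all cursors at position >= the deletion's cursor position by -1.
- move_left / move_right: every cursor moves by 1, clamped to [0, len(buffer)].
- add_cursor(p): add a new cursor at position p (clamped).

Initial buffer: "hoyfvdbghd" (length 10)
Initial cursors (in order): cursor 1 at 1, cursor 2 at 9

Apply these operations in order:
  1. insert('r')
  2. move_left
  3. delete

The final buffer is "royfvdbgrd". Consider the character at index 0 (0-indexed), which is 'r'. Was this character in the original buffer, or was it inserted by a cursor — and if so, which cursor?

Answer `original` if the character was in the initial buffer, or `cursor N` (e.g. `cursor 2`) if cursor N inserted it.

After op 1 (insert('r')): buffer="hroyfvdbghrd" (len 12), cursors c1@2 c2@11, authorship .1........2.
After op 2 (move_left): buffer="hroyfvdbghrd" (len 12), cursors c1@1 c2@10, authorship .1........2.
After op 3 (delete): buffer="royfvdbgrd" (len 10), cursors c1@0 c2@8, authorship 1.......2.
Authorship (.=original, N=cursor N): 1 . . . . . . . 2 .
Index 0: author = 1

Answer: cursor 1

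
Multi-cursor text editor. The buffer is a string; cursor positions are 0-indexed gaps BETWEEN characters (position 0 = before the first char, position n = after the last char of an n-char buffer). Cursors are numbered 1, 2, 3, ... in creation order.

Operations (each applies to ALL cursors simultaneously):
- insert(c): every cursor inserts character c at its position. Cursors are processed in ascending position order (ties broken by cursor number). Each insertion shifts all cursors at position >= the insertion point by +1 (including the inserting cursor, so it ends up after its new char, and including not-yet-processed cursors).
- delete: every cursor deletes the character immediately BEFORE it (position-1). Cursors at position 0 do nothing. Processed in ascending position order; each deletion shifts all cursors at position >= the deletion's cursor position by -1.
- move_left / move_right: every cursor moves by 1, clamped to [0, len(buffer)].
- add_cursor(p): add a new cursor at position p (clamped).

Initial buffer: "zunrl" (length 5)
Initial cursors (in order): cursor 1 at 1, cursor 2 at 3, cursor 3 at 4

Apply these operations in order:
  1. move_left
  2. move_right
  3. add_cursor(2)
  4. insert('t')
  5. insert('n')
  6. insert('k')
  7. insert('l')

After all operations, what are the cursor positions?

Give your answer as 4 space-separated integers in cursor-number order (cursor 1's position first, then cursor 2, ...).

After op 1 (move_left): buffer="zunrl" (len 5), cursors c1@0 c2@2 c3@3, authorship .....
After op 2 (move_right): buffer="zunrl" (len 5), cursors c1@1 c2@3 c3@4, authorship .....
After op 3 (add_cursor(2)): buffer="zunrl" (len 5), cursors c1@1 c4@2 c2@3 c3@4, authorship .....
After op 4 (insert('t')): buffer="ztutntrtl" (len 9), cursors c1@2 c4@4 c2@6 c3@8, authorship .1.4.2.3.
After op 5 (insert('n')): buffer="ztnutnntnrtnl" (len 13), cursors c1@3 c4@6 c2@9 c3@12, authorship .11.44.22.33.
After op 6 (insert('k')): buffer="ztnkutnkntnkrtnkl" (len 17), cursors c1@4 c4@8 c2@12 c3@16, authorship .111.444.222.333.
After op 7 (insert('l')): buffer="ztnklutnklntnklrtnkll" (len 21), cursors c1@5 c4@10 c2@15 c3@20, authorship .1111.4444.2222.3333.

Answer: 5 15 20 10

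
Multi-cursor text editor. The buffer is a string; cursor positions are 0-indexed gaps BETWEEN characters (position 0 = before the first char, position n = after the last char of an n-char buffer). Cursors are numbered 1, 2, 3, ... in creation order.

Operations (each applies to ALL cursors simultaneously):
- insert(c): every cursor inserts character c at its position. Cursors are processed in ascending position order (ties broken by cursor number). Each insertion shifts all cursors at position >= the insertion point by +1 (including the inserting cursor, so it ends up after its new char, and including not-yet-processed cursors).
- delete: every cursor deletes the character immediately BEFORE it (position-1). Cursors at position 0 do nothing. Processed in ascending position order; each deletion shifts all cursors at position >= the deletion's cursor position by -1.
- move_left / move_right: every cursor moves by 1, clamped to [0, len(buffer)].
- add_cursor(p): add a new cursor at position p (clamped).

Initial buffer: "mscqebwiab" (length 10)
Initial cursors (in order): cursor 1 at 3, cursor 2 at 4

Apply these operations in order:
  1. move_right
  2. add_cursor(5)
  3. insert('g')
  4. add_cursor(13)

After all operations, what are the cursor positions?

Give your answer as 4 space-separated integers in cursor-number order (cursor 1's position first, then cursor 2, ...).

After op 1 (move_right): buffer="mscqebwiab" (len 10), cursors c1@4 c2@5, authorship ..........
After op 2 (add_cursor(5)): buffer="mscqebwiab" (len 10), cursors c1@4 c2@5 c3@5, authorship ..........
After op 3 (insert('g')): buffer="mscqgeggbwiab" (len 13), cursors c1@5 c2@8 c3@8, authorship ....1.23.....
After op 4 (add_cursor(13)): buffer="mscqgeggbwiab" (len 13), cursors c1@5 c2@8 c3@8 c4@13, authorship ....1.23.....

Answer: 5 8 8 13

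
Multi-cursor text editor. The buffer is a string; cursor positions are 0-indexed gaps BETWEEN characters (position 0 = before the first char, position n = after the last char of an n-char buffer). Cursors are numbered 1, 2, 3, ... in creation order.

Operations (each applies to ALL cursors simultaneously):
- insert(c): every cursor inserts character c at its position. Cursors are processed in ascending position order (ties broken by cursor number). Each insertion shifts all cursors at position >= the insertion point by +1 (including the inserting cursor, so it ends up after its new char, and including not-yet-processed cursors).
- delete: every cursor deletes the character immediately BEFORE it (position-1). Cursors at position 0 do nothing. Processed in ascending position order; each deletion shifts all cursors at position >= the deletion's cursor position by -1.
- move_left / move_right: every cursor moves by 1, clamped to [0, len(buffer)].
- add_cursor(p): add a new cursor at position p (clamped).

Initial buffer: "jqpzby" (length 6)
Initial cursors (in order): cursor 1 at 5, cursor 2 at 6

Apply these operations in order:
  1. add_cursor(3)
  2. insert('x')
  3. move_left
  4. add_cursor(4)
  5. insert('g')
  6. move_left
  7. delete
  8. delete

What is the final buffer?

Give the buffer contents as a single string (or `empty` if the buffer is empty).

Answer: jgggx

Derivation:
After op 1 (add_cursor(3)): buffer="jqpzby" (len 6), cursors c3@3 c1@5 c2@6, authorship ......
After op 2 (insert('x')): buffer="jqpxzbxyx" (len 9), cursors c3@4 c1@7 c2@9, authorship ...3..1.2
After op 3 (move_left): buffer="jqpxzbxyx" (len 9), cursors c3@3 c1@6 c2@8, authorship ...3..1.2
After op 4 (add_cursor(4)): buffer="jqpxzbxyx" (len 9), cursors c3@3 c4@4 c1@6 c2@8, authorship ...3..1.2
After op 5 (insert('g')): buffer="jqpgxgzbgxygx" (len 13), cursors c3@4 c4@6 c1@9 c2@12, authorship ...334..11.22
After op 6 (move_left): buffer="jqpgxgzbgxygx" (len 13), cursors c3@3 c4@5 c1@8 c2@11, authorship ...334..11.22
After op 7 (delete): buffer="jqggzgxgx" (len 9), cursors c3@2 c4@3 c1@5 c2@7, authorship ..34.1122
After op 8 (delete): buffer="jgggx" (len 5), cursors c3@1 c4@1 c1@2 c2@3, authorship .4122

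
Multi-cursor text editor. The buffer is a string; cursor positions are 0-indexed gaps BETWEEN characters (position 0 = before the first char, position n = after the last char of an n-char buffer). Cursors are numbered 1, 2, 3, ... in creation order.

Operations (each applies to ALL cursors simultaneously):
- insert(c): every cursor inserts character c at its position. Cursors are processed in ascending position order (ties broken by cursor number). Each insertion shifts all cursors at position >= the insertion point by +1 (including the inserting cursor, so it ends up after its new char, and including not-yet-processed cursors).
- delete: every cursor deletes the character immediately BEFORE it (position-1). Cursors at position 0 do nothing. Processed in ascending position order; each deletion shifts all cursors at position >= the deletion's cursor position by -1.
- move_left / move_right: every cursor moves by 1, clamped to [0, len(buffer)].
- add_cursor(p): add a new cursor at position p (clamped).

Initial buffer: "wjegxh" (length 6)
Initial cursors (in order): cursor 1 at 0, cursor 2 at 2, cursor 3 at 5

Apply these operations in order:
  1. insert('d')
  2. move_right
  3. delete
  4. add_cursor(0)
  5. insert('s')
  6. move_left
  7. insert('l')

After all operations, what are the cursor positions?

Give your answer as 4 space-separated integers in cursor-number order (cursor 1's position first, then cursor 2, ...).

Answer: 4 8 13 1

Derivation:
After op 1 (insert('d')): buffer="dwjdegxdh" (len 9), cursors c1@1 c2@4 c3@8, authorship 1..2...3.
After op 2 (move_right): buffer="dwjdegxdh" (len 9), cursors c1@2 c2@5 c3@9, authorship 1..2...3.
After op 3 (delete): buffer="djdgxd" (len 6), cursors c1@1 c2@3 c3@6, authorship 1.2..3
After op 4 (add_cursor(0)): buffer="djdgxd" (len 6), cursors c4@0 c1@1 c2@3 c3@6, authorship 1.2..3
After op 5 (insert('s')): buffer="sdsjdsgxds" (len 10), cursors c4@1 c1@3 c2@6 c3@10, authorship 411.22..33
After op 6 (move_left): buffer="sdsjdsgxds" (len 10), cursors c4@0 c1@2 c2@5 c3@9, authorship 411.22..33
After op 7 (insert('l')): buffer="lsdlsjdlsgxdls" (len 14), cursors c4@1 c1@4 c2@8 c3@13, authorship 44111.222..333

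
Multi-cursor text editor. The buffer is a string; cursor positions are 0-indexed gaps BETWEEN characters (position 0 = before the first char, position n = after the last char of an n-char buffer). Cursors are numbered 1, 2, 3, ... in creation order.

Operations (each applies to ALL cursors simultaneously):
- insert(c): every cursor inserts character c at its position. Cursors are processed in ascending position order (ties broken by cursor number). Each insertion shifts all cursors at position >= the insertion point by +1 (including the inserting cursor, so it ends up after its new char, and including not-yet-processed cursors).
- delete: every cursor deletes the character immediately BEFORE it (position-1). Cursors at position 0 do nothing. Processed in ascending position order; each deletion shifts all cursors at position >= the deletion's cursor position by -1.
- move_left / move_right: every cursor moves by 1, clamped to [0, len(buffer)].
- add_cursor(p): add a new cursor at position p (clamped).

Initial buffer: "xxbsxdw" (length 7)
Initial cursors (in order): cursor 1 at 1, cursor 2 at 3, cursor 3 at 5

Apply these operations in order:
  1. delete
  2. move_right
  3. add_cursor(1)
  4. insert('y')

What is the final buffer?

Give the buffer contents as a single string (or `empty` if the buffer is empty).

After op 1 (delete): buffer="xsdw" (len 4), cursors c1@0 c2@1 c3@2, authorship ....
After op 2 (move_right): buffer="xsdw" (len 4), cursors c1@1 c2@2 c3@3, authorship ....
After op 3 (add_cursor(1)): buffer="xsdw" (len 4), cursors c1@1 c4@1 c2@2 c3@3, authorship ....
After op 4 (insert('y')): buffer="xyysydyw" (len 8), cursors c1@3 c4@3 c2@5 c3@7, authorship .14.2.3.

Answer: xyysydyw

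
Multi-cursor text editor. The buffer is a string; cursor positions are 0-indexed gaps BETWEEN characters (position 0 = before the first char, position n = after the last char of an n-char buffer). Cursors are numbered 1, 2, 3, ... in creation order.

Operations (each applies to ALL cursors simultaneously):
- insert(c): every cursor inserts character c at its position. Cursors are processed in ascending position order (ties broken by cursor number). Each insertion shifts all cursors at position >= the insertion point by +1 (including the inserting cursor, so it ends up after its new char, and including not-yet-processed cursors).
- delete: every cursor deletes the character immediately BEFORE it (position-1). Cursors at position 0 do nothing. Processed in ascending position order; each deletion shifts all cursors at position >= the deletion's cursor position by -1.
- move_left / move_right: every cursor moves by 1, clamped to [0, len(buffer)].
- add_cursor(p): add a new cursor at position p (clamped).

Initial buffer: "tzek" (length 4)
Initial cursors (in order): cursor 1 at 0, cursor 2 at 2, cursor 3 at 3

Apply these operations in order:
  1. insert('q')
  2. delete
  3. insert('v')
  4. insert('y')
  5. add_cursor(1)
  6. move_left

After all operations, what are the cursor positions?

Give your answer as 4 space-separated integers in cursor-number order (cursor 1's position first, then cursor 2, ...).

After op 1 (insert('q')): buffer="qtzqeqk" (len 7), cursors c1@1 c2@4 c3@6, authorship 1..2.3.
After op 2 (delete): buffer="tzek" (len 4), cursors c1@0 c2@2 c3@3, authorship ....
After op 3 (insert('v')): buffer="vtzvevk" (len 7), cursors c1@1 c2@4 c3@6, authorship 1..2.3.
After op 4 (insert('y')): buffer="vytzvyevyk" (len 10), cursors c1@2 c2@6 c3@9, authorship 11..22.33.
After op 5 (add_cursor(1)): buffer="vytzvyevyk" (len 10), cursors c4@1 c1@2 c2@6 c3@9, authorship 11..22.33.
After op 6 (move_left): buffer="vytzvyevyk" (len 10), cursors c4@0 c1@1 c2@5 c3@8, authorship 11..22.33.

Answer: 1 5 8 0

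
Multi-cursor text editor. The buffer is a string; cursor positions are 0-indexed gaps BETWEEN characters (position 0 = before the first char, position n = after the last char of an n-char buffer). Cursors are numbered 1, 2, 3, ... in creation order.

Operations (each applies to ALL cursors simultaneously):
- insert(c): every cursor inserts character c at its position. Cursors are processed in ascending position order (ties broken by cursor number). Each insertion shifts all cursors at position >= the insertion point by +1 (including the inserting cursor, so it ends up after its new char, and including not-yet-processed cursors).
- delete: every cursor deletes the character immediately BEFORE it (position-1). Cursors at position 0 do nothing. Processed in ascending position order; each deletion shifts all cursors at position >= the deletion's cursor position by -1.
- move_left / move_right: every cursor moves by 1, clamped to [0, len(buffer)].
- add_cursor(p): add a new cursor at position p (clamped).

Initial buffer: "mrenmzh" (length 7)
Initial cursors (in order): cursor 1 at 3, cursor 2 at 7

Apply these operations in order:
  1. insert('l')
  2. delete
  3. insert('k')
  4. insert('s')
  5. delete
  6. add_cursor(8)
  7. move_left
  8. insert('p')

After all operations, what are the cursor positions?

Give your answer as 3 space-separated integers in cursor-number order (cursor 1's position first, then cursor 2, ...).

Answer: 4 11 9

Derivation:
After op 1 (insert('l')): buffer="mrelnmzhl" (len 9), cursors c1@4 c2@9, authorship ...1....2
After op 2 (delete): buffer="mrenmzh" (len 7), cursors c1@3 c2@7, authorship .......
After op 3 (insert('k')): buffer="mreknmzhk" (len 9), cursors c1@4 c2@9, authorship ...1....2
After op 4 (insert('s')): buffer="mreksnmzhks" (len 11), cursors c1@5 c2@11, authorship ...11....22
After op 5 (delete): buffer="mreknmzhk" (len 9), cursors c1@4 c2@9, authorship ...1....2
After op 6 (add_cursor(8)): buffer="mreknmzhk" (len 9), cursors c1@4 c3@8 c2@9, authorship ...1....2
After op 7 (move_left): buffer="mreknmzhk" (len 9), cursors c1@3 c3@7 c2@8, authorship ...1....2
After op 8 (insert('p')): buffer="mrepknmzphpk" (len 12), cursors c1@4 c3@9 c2@11, authorship ...11...3.22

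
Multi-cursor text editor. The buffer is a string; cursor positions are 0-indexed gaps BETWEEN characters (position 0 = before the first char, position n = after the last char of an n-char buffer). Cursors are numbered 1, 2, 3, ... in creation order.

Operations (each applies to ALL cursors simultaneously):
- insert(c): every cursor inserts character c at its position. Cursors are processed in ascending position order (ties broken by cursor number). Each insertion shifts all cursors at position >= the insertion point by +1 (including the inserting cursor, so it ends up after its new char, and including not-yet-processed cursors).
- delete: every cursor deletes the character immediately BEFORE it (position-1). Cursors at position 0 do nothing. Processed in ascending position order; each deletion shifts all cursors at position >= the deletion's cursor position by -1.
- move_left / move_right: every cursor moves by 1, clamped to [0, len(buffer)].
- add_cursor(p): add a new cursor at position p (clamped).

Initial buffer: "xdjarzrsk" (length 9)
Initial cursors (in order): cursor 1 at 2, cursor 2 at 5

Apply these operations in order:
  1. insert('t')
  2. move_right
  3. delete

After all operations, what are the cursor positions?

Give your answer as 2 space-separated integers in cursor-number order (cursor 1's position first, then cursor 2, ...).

Answer: 3 6

Derivation:
After op 1 (insert('t')): buffer="xdtjartzrsk" (len 11), cursors c1@3 c2@7, authorship ..1...2....
After op 2 (move_right): buffer="xdtjartzrsk" (len 11), cursors c1@4 c2@8, authorship ..1...2....
After op 3 (delete): buffer="xdtartrsk" (len 9), cursors c1@3 c2@6, authorship ..1..2...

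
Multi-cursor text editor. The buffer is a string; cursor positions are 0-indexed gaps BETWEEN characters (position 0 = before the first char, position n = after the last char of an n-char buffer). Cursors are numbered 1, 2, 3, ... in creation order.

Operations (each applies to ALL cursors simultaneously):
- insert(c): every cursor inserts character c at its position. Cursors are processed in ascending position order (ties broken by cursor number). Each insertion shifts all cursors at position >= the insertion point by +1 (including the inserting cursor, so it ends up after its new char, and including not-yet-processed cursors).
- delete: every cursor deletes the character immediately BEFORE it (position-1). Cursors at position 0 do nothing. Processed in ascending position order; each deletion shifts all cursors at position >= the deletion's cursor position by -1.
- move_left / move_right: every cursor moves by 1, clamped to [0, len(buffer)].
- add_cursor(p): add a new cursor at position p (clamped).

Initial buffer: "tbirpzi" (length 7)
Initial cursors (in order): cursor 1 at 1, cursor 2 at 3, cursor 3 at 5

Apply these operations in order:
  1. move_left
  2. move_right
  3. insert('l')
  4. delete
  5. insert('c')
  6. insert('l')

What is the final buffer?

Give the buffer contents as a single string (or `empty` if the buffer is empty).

After op 1 (move_left): buffer="tbirpzi" (len 7), cursors c1@0 c2@2 c3@4, authorship .......
After op 2 (move_right): buffer="tbirpzi" (len 7), cursors c1@1 c2@3 c3@5, authorship .......
After op 3 (insert('l')): buffer="tlbilrplzi" (len 10), cursors c1@2 c2@5 c3@8, authorship .1..2..3..
After op 4 (delete): buffer="tbirpzi" (len 7), cursors c1@1 c2@3 c3@5, authorship .......
After op 5 (insert('c')): buffer="tcbicrpczi" (len 10), cursors c1@2 c2@5 c3@8, authorship .1..2..3..
After op 6 (insert('l')): buffer="tclbiclrpclzi" (len 13), cursors c1@3 c2@7 c3@11, authorship .11..22..33..

Answer: tclbiclrpclzi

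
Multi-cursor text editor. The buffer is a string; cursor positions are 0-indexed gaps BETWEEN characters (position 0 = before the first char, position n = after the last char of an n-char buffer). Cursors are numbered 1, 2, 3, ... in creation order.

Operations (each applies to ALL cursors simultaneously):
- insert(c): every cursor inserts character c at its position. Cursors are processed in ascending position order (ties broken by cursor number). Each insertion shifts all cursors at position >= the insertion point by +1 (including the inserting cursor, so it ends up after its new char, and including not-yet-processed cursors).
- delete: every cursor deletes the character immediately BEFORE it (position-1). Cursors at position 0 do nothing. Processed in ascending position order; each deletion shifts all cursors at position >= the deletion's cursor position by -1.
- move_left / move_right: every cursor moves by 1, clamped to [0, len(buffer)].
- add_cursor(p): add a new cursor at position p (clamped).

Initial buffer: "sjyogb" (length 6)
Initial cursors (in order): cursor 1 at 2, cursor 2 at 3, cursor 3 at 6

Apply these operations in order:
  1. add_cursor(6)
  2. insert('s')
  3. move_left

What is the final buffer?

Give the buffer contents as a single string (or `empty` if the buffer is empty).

Answer: sjsysogbss

Derivation:
After op 1 (add_cursor(6)): buffer="sjyogb" (len 6), cursors c1@2 c2@3 c3@6 c4@6, authorship ......
After op 2 (insert('s')): buffer="sjsysogbss" (len 10), cursors c1@3 c2@5 c3@10 c4@10, authorship ..1.2...34
After op 3 (move_left): buffer="sjsysogbss" (len 10), cursors c1@2 c2@4 c3@9 c4@9, authorship ..1.2...34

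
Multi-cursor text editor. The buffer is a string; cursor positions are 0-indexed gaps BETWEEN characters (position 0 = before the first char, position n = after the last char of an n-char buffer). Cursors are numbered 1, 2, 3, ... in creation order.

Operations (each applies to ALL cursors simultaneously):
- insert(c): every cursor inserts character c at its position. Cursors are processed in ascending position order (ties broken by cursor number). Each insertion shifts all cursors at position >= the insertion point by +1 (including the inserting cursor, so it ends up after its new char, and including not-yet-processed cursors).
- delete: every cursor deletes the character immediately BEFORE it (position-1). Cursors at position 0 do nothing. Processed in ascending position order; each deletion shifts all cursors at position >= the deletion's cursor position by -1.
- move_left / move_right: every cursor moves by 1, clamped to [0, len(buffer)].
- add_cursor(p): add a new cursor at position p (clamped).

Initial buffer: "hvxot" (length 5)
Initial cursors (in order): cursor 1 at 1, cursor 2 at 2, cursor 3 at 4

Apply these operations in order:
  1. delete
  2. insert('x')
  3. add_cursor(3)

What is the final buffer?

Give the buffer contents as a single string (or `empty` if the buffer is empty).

Answer: xxxxt

Derivation:
After op 1 (delete): buffer="xt" (len 2), cursors c1@0 c2@0 c3@1, authorship ..
After op 2 (insert('x')): buffer="xxxxt" (len 5), cursors c1@2 c2@2 c3@4, authorship 12.3.
After op 3 (add_cursor(3)): buffer="xxxxt" (len 5), cursors c1@2 c2@2 c4@3 c3@4, authorship 12.3.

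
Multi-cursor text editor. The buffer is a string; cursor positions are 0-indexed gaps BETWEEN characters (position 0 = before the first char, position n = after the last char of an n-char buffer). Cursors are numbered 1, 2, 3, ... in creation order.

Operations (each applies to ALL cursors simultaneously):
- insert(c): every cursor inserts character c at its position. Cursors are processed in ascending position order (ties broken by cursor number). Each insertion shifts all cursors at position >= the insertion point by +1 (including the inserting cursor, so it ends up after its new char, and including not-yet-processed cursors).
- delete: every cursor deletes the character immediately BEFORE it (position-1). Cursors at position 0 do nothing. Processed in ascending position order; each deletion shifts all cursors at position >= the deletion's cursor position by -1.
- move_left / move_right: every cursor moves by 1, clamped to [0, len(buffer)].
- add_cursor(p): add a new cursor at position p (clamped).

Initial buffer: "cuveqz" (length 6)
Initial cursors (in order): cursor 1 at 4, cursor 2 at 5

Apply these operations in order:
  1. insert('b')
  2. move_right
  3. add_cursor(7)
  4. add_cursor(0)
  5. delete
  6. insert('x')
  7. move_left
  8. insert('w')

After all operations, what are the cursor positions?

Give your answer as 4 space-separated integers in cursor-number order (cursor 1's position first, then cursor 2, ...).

Answer: 12 12 12 1

Derivation:
After op 1 (insert('b')): buffer="cuvebqbz" (len 8), cursors c1@5 c2@7, authorship ....1.2.
After op 2 (move_right): buffer="cuvebqbz" (len 8), cursors c1@6 c2@8, authorship ....1.2.
After op 3 (add_cursor(7)): buffer="cuvebqbz" (len 8), cursors c1@6 c3@7 c2@8, authorship ....1.2.
After op 4 (add_cursor(0)): buffer="cuvebqbz" (len 8), cursors c4@0 c1@6 c3@7 c2@8, authorship ....1.2.
After op 5 (delete): buffer="cuveb" (len 5), cursors c4@0 c1@5 c2@5 c3@5, authorship ....1
After op 6 (insert('x')): buffer="xcuvebxxx" (len 9), cursors c4@1 c1@9 c2@9 c3@9, authorship 4....1123
After op 7 (move_left): buffer="xcuvebxxx" (len 9), cursors c4@0 c1@8 c2@8 c3@8, authorship 4....1123
After op 8 (insert('w')): buffer="wxcuvebxxwwwx" (len 13), cursors c4@1 c1@12 c2@12 c3@12, authorship 44....1121233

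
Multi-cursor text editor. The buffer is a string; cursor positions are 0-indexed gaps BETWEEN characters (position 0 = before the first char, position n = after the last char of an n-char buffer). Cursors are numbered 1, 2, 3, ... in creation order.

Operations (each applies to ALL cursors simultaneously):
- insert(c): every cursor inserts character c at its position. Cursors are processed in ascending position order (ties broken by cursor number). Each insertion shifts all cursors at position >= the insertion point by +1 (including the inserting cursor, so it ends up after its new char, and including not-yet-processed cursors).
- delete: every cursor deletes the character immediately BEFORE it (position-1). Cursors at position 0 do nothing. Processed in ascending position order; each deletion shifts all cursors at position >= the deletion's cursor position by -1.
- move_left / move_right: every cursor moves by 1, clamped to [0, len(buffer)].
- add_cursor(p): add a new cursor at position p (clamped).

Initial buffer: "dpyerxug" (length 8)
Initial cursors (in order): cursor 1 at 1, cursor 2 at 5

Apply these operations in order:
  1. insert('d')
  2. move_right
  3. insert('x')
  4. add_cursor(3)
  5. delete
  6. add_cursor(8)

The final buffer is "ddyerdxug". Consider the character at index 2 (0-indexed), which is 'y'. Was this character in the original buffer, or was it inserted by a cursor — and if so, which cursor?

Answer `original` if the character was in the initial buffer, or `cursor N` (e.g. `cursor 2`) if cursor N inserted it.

After op 1 (insert('d')): buffer="ddpyerdxug" (len 10), cursors c1@2 c2@7, authorship .1....2...
After op 2 (move_right): buffer="ddpyerdxug" (len 10), cursors c1@3 c2@8, authorship .1....2...
After op 3 (insert('x')): buffer="ddpxyerdxxug" (len 12), cursors c1@4 c2@10, authorship .1.1...2.2..
After op 4 (add_cursor(3)): buffer="ddpxyerdxxug" (len 12), cursors c3@3 c1@4 c2@10, authorship .1.1...2.2..
After op 5 (delete): buffer="ddyerdxug" (len 9), cursors c1@2 c3@2 c2@7, authorship .1...2...
After op 6 (add_cursor(8)): buffer="ddyerdxug" (len 9), cursors c1@2 c3@2 c2@7 c4@8, authorship .1...2...
Authorship (.=original, N=cursor N): . 1 . . . 2 . . .
Index 2: author = original

Answer: original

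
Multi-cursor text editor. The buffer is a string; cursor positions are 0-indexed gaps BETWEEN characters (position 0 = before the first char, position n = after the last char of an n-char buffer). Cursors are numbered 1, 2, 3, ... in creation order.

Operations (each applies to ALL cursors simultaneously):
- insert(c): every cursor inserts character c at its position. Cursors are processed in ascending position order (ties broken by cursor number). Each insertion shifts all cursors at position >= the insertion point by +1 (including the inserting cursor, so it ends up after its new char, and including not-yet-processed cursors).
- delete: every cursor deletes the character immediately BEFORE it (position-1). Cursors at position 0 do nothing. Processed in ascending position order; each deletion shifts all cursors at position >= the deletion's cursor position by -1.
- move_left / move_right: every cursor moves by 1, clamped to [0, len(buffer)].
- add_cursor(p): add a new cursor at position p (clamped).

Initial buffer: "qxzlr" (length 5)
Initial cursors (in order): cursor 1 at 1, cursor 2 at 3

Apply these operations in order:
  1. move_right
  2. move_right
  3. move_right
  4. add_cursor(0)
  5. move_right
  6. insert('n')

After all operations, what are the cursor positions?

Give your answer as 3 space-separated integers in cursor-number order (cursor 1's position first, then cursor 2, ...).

Answer: 8 8 2

Derivation:
After op 1 (move_right): buffer="qxzlr" (len 5), cursors c1@2 c2@4, authorship .....
After op 2 (move_right): buffer="qxzlr" (len 5), cursors c1@3 c2@5, authorship .....
After op 3 (move_right): buffer="qxzlr" (len 5), cursors c1@4 c2@5, authorship .....
After op 4 (add_cursor(0)): buffer="qxzlr" (len 5), cursors c3@0 c1@4 c2@5, authorship .....
After op 5 (move_right): buffer="qxzlr" (len 5), cursors c3@1 c1@5 c2@5, authorship .....
After op 6 (insert('n')): buffer="qnxzlrnn" (len 8), cursors c3@2 c1@8 c2@8, authorship .3....12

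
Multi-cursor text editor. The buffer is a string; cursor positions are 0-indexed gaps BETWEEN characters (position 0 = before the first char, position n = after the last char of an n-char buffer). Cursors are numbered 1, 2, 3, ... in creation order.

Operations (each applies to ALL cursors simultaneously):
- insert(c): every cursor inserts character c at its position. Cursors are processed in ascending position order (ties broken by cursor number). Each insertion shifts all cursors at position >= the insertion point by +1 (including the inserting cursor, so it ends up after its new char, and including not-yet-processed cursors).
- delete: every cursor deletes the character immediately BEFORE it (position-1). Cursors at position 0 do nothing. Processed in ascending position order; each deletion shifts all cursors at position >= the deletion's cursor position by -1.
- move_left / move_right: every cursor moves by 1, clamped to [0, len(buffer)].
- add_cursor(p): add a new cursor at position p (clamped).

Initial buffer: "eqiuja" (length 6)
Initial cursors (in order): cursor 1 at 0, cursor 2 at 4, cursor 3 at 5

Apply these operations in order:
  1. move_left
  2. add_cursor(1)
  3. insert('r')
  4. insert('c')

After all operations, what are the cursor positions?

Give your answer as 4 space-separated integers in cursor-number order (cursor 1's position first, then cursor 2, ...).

Answer: 2 9 12 5

Derivation:
After op 1 (move_left): buffer="eqiuja" (len 6), cursors c1@0 c2@3 c3@4, authorship ......
After op 2 (add_cursor(1)): buffer="eqiuja" (len 6), cursors c1@0 c4@1 c2@3 c3@4, authorship ......
After op 3 (insert('r')): buffer="rerqirurja" (len 10), cursors c1@1 c4@3 c2@6 c3@8, authorship 1.4..2.3..
After op 4 (insert('c')): buffer="rcercqircurcja" (len 14), cursors c1@2 c4@5 c2@9 c3@12, authorship 11.44..22.33..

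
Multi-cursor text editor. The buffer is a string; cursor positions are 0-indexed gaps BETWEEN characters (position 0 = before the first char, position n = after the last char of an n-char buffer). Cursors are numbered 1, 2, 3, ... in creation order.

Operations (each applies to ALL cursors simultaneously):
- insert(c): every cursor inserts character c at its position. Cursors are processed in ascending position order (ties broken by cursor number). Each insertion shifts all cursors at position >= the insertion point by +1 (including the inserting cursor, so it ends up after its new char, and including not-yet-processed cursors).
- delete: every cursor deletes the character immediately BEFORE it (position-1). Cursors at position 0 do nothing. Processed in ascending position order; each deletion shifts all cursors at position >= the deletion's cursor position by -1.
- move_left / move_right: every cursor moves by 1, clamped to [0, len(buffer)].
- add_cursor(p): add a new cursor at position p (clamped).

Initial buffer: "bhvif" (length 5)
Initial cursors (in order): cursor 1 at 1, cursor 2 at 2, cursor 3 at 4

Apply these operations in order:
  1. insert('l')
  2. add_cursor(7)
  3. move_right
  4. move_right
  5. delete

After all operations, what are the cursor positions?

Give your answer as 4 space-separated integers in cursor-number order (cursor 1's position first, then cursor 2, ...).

Answer: 3 4 4 4

Derivation:
After op 1 (insert('l')): buffer="blhlvilf" (len 8), cursors c1@2 c2@4 c3@7, authorship .1.2..3.
After op 2 (add_cursor(7)): buffer="blhlvilf" (len 8), cursors c1@2 c2@4 c3@7 c4@7, authorship .1.2..3.
After op 3 (move_right): buffer="blhlvilf" (len 8), cursors c1@3 c2@5 c3@8 c4@8, authorship .1.2..3.
After op 4 (move_right): buffer="blhlvilf" (len 8), cursors c1@4 c2@6 c3@8 c4@8, authorship .1.2..3.
After op 5 (delete): buffer="blhv" (len 4), cursors c1@3 c2@4 c3@4 c4@4, authorship .1..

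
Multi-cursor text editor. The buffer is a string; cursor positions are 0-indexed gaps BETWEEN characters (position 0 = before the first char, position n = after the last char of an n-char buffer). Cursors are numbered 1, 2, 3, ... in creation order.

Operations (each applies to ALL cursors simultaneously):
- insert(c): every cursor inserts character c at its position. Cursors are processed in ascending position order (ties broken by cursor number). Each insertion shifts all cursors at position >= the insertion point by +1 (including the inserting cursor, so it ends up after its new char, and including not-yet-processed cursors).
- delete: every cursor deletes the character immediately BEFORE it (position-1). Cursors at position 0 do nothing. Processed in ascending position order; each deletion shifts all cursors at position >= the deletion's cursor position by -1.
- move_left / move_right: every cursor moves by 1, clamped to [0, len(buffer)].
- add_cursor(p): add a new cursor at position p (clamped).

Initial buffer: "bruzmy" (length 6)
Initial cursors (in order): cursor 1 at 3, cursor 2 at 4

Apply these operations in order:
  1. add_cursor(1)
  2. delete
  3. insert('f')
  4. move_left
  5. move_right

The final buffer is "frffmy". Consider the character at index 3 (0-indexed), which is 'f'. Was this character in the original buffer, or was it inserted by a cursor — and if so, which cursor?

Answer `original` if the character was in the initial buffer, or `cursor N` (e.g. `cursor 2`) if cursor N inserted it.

Answer: cursor 2

Derivation:
After op 1 (add_cursor(1)): buffer="bruzmy" (len 6), cursors c3@1 c1@3 c2@4, authorship ......
After op 2 (delete): buffer="rmy" (len 3), cursors c3@0 c1@1 c2@1, authorship ...
After op 3 (insert('f')): buffer="frffmy" (len 6), cursors c3@1 c1@4 c2@4, authorship 3.12..
After op 4 (move_left): buffer="frffmy" (len 6), cursors c3@0 c1@3 c2@3, authorship 3.12..
After op 5 (move_right): buffer="frffmy" (len 6), cursors c3@1 c1@4 c2@4, authorship 3.12..
Authorship (.=original, N=cursor N): 3 . 1 2 . .
Index 3: author = 2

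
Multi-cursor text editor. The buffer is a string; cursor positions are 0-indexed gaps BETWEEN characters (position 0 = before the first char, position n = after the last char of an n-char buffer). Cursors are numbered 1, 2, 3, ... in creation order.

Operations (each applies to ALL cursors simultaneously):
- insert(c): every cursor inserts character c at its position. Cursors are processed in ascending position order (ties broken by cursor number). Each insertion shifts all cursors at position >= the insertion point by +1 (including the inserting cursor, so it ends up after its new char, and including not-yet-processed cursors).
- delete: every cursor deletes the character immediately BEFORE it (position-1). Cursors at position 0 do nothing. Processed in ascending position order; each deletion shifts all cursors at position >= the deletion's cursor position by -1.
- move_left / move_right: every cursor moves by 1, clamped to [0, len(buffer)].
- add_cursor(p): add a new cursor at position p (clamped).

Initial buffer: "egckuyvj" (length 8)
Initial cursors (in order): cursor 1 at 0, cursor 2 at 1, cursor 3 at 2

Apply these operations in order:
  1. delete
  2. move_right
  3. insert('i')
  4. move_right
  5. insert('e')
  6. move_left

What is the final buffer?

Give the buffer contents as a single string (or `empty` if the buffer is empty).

After op 1 (delete): buffer="ckuyvj" (len 6), cursors c1@0 c2@0 c3@0, authorship ......
After op 2 (move_right): buffer="ckuyvj" (len 6), cursors c1@1 c2@1 c3@1, authorship ......
After op 3 (insert('i')): buffer="ciiikuyvj" (len 9), cursors c1@4 c2@4 c3@4, authorship .123.....
After op 4 (move_right): buffer="ciiikuyvj" (len 9), cursors c1@5 c2@5 c3@5, authorship .123.....
After op 5 (insert('e')): buffer="ciiikeeeuyvj" (len 12), cursors c1@8 c2@8 c3@8, authorship .123.123....
After op 6 (move_left): buffer="ciiikeeeuyvj" (len 12), cursors c1@7 c2@7 c3@7, authorship .123.123....

Answer: ciiikeeeuyvj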